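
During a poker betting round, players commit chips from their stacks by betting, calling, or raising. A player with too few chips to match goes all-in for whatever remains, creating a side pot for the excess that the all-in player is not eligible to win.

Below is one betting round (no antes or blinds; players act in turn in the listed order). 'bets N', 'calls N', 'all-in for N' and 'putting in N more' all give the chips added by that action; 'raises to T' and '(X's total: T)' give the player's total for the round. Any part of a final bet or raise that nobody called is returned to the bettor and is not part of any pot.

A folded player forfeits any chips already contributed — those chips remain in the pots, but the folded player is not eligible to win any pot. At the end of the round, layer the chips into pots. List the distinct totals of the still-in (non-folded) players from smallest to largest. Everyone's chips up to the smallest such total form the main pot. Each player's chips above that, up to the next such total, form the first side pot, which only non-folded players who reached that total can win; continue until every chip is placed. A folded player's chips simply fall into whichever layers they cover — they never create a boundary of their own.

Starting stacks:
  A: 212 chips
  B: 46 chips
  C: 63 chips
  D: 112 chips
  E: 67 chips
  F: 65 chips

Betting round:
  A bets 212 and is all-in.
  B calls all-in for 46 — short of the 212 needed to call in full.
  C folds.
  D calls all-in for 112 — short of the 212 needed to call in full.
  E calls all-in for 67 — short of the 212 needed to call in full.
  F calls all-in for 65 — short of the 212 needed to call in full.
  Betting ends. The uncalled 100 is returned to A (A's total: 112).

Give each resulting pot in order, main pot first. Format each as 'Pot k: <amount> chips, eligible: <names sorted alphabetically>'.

Pot 1: 230 chips, eligible: A, B, D, E, F
Pot 2: 76 chips, eligible: A, D, E, F
Pot 3: 6 chips, eligible: A, D, E
Pot 4: 90 chips, eligible: A, D

Derivation:
Contributions (after 100 returned to A): A=112, B=46, D=112, E=67, F=65
Folded: C
Pot levels (distinct totals of non-folded players): 46, 65, 67, 112
Layer 1-46: 46 each from A, B, D, E, F = 46*5 = 230 chips; eligible A, B, D, E, F
Layer 47-65: 19 each from A, D, E, F = 19*4 = 76 chips; eligible A, D, E, F
Layer 66-67: 2 each from A, D, E = 2*3 = 6 chips; eligible A, D, E
Layer 68-112: 45 each from A, D = 45*2 = 90 chips; eligible A, D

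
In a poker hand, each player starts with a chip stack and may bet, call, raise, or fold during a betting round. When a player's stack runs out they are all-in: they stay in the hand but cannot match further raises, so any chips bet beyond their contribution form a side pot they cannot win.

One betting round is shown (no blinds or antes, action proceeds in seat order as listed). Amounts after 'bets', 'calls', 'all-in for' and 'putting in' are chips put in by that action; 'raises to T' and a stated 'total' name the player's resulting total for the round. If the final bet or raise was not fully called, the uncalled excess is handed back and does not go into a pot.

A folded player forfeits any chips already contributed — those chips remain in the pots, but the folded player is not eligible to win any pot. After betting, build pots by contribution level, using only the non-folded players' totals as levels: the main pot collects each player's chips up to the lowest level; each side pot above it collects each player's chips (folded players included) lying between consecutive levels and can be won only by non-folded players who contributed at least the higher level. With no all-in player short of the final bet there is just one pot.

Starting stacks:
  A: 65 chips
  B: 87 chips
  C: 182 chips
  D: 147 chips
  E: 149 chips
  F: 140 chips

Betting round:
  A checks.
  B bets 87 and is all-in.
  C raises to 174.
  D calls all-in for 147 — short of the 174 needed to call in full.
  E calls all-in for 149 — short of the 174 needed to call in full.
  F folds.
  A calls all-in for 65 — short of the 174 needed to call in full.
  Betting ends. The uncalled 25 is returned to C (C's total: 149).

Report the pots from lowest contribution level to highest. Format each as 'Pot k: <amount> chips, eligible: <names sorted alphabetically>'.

Pot 1: 325 chips, eligible: A, B, C, D, E
Pot 2: 88 chips, eligible: B, C, D, E
Pot 3: 180 chips, eligible: C, D, E
Pot 4: 4 chips, eligible: C, E

Derivation:
Contributions (after 25 returned to C): A=65, B=87, C=149, D=147, E=149
Folded: F
Pot levels (distinct totals of non-folded players): 65, 87, 147, 149
Layer 1-65: 65 each from A, B, C, D, E = 65*5 = 325 chips; eligible A, B, C, D, E
Layer 66-87: 22 each from B, C, D, E = 22*4 = 88 chips; eligible B, C, D, E
Layer 88-147: 60 each from C, D, E = 60*3 = 180 chips; eligible C, D, E
Layer 148-149: 2 each from C, E = 2*2 = 4 chips; eligible C, E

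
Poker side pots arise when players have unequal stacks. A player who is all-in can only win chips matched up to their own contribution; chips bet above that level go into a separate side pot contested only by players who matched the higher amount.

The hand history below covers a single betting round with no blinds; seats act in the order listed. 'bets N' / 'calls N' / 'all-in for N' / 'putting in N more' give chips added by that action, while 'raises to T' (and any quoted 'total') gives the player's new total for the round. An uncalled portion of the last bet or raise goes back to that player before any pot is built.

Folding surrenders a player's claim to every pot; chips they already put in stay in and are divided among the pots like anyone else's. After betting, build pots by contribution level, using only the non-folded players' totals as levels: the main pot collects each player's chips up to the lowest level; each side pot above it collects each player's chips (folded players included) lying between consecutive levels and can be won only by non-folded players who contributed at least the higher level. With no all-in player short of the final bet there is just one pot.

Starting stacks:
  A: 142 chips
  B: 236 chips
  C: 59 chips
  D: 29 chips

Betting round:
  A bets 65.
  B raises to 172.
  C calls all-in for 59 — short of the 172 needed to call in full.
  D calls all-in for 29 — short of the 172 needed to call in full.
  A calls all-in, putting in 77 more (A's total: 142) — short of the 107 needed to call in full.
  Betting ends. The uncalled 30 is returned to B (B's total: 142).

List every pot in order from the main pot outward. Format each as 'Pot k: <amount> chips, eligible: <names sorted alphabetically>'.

Pot 1: 116 chips, eligible: A, B, C, D
Pot 2: 90 chips, eligible: A, B, C
Pot 3: 166 chips, eligible: A, B

Derivation:
Contributions (after 30 returned to B): A=142, B=142, C=59, D=29
Pot levels (distinct totals of non-folded players): 29, 59, 142
Layer 1-29: 29 each from A, B, C, D = 29*4 = 116 chips; eligible A, B, C, D
Layer 30-59: 30 each from A, B, C = 30*3 = 90 chips; eligible A, B, C
Layer 60-142: 83 each from A, B = 83*2 = 166 chips; eligible A, B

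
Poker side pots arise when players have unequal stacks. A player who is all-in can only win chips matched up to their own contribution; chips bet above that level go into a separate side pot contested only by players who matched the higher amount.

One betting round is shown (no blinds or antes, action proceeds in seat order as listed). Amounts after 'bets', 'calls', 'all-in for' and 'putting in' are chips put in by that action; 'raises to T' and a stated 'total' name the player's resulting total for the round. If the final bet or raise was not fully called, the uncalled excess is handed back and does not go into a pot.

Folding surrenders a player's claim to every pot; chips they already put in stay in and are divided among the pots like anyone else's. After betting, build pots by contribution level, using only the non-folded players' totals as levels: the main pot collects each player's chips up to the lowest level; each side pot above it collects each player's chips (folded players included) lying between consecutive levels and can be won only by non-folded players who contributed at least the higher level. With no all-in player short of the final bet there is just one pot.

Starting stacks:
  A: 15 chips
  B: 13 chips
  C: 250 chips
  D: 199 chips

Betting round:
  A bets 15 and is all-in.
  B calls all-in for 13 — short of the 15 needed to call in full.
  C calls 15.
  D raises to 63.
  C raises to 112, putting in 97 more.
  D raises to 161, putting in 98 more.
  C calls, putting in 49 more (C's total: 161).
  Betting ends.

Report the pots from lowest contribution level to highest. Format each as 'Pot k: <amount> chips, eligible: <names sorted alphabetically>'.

Contributions: A=15, B=13, C=161, D=161
Pot levels (distinct totals of non-folded players): 13, 15, 161
Layer 1-13: 13 each from A, B, C, D = 13*4 = 52 chips; eligible A, B, C, D
Layer 14-15: 2 each from A, C, D = 2*3 = 6 chips; eligible A, C, D
Layer 16-161: 146 each from C, D = 146*2 = 292 chips; eligible C, D

Pot 1: 52 chips, eligible: A, B, C, D
Pot 2: 6 chips, eligible: A, C, D
Pot 3: 292 chips, eligible: C, D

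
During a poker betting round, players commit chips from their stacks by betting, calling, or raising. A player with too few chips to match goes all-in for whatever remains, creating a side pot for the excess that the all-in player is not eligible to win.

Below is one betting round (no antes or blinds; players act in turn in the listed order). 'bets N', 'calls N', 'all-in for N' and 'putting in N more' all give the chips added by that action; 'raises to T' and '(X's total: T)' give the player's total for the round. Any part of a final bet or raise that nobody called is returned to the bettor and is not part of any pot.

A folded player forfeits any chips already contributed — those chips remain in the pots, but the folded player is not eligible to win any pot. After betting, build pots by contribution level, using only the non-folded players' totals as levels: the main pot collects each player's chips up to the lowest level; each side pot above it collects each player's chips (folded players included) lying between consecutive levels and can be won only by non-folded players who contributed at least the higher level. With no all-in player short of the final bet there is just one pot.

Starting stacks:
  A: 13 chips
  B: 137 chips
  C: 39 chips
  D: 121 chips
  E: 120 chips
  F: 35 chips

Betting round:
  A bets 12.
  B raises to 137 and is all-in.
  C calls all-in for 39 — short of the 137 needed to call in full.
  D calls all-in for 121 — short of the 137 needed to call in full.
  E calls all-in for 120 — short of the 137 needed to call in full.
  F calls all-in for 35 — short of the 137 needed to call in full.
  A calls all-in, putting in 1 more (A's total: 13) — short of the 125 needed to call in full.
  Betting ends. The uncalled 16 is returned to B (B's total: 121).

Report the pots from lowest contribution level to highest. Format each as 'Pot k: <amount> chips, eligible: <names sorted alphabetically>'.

Contributions (after 16 returned to B): A=13, B=121, C=39, D=121, E=120, F=35
Pot levels (distinct totals of non-folded players): 13, 35, 39, 120, 121
Layer 1-13: 13 each from A, B, C, D, E, F = 13*6 = 78 chips; eligible A, B, C, D, E, F
Layer 14-35: 22 each from B, C, D, E, F = 22*5 = 110 chips; eligible B, C, D, E, F
Layer 36-39: 4 each from B, C, D, E = 4*4 = 16 chips; eligible B, C, D, E
Layer 40-120: 81 each from B, D, E = 81*3 = 243 chips; eligible B, D, E
Layer 121-121: 1 each from B, D = 1*2 = 2 chips; eligible B, D

Pot 1: 78 chips, eligible: A, B, C, D, E, F
Pot 2: 110 chips, eligible: B, C, D, E, F
Pot 3: 16 chips, eligible: B, C, D, E
Pot 4: 243 chips, eligible: B, D, E
Pot 5: 2 chips, eligible: B, D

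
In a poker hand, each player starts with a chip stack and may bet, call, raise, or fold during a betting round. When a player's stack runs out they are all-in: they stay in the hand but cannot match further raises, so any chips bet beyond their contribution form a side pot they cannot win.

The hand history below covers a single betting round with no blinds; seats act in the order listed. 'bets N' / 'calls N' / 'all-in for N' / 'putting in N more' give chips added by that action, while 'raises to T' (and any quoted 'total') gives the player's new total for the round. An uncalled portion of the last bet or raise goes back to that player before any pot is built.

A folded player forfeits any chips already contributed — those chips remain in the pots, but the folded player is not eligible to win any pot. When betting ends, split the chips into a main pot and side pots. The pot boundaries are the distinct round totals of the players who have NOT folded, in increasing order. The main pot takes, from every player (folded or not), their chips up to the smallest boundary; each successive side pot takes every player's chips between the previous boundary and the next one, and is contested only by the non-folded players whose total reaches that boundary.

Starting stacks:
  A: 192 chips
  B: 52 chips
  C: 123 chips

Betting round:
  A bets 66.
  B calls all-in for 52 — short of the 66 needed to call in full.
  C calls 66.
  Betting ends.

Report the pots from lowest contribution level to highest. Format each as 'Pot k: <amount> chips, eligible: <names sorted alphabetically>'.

Pot 1: 156 chips, eligible: A, B, C
Pot 2: 28 chips, eligible: A, C

Derivation:
Contributions: A=66, B=52, C=66
Pot levels (distinct totals of non-folded players): 52, 66
Layer 1-52: 52 each from A, B, C = 52*3 = 156 chips; eligible A, B, C
Layer 53-66: 14 each from A, C = 14*2 = 28 chips; eligible A, C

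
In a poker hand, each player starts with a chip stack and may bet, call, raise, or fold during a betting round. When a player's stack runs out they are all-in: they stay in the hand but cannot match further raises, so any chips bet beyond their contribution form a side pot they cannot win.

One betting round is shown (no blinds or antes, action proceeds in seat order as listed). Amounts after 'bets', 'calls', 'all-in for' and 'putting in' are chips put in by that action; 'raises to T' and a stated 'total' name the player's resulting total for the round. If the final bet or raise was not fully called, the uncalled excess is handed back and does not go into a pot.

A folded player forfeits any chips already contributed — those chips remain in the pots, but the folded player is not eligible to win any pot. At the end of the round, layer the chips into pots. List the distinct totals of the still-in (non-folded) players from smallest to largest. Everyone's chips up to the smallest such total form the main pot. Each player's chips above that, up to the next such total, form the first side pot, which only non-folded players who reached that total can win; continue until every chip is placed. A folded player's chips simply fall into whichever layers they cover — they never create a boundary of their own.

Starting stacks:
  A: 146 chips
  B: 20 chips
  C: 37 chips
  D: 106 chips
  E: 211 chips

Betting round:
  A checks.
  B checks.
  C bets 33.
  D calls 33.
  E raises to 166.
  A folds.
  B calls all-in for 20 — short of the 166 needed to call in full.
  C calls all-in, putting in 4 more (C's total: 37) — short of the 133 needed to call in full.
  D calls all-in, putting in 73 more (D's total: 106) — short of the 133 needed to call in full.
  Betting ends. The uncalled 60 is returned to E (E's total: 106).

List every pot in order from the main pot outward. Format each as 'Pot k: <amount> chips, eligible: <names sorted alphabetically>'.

Contributions (after 60 returned to E): B=20, C=37, D=106, E=106
Folded: A
Pot levels (distinct totals of non-folded players): 20, 37, 106
Layer 1-20: 20 each from B, C, D, E = 20*4 = 80 chips; eligible B, C, D, E
Layer 21-37: 17 each from C, D, E = 17*3 = 51 chips; eligible C, D, E
Layer 38-106: 69 each from D, E = 69*2 = 138 chips; eligible D, E

Pot 1: 80 chips, eligible: B, C, D, E
Pot 2: 51 chips, eligible: C, D, E
Pot 3: 138 chips, eligible: D, E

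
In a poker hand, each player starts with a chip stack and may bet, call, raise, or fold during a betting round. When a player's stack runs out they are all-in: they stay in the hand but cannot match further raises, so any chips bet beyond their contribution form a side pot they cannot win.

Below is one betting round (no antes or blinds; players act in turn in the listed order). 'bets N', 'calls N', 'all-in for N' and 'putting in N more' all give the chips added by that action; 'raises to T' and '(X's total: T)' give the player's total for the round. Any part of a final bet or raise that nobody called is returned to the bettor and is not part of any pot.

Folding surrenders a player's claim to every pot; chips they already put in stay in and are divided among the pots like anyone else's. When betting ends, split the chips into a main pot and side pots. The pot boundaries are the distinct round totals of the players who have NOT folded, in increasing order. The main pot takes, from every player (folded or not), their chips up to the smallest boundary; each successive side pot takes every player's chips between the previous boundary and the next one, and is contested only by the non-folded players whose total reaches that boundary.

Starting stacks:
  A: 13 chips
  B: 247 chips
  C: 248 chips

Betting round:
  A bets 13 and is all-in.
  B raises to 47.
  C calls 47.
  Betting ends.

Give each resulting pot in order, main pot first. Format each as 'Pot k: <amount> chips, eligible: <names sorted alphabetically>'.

Pot 1: 39 chips, eligible: A, B, C
Pot 2: 68 chips, eligible: B, C

Derivation:
Contributions: A=13, B=47, C=47
Pot levels (distinct totals of non-folded players): 13, 47
Layer 1-13: 13 each from A, B, C = 13*3 = 39 chips; eligible A, B, C
Layer 14-47: 34 each from B, C = 34*2 = 68 chips; eligible B, C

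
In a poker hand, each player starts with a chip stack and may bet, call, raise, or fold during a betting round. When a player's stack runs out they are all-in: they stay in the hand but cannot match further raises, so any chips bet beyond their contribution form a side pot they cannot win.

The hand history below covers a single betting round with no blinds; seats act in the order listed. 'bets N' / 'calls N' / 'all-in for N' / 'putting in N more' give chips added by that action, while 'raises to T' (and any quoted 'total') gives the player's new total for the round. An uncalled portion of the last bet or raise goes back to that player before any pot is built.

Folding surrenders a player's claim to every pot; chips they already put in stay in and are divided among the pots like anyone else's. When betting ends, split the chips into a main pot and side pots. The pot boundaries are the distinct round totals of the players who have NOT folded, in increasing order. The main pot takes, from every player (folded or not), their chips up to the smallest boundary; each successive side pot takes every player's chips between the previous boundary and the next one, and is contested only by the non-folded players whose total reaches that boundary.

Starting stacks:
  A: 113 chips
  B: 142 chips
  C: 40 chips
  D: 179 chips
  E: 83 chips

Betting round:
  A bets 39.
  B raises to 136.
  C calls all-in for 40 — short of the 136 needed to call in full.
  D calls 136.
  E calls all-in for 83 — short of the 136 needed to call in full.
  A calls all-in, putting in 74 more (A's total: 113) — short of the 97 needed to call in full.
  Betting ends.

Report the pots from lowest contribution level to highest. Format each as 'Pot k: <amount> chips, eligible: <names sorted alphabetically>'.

Contributions: A=113, B=136, C=40, D=136, E=83
Pot levels (distinct totals of non-folded players): 40, 83, 113, 136
Layer 1-40: 40 each from A, B, C, D, E = 40*5 = 200 chips; eligible A, B, C, D, E
Layer 41-83: 43 each from A, B, D, E = 43*4 = 172 chips; eligible A, B, D, E
Layer 84-113: 30 each from A, B, D = 30*3 = 90 chips; eligible A, B, D
Layer 114-136: 23 each from B, D = 23*2 = 46 chips; eligible B, D

Pot 1: 200 chips, eligible: A, B, C, D, E
Pot 2: 172 chips, eligible: A, B, D, E
Pot 3: 90 chips, eligible: A, B, D
Pot 4: 46 chips, eligible: B, D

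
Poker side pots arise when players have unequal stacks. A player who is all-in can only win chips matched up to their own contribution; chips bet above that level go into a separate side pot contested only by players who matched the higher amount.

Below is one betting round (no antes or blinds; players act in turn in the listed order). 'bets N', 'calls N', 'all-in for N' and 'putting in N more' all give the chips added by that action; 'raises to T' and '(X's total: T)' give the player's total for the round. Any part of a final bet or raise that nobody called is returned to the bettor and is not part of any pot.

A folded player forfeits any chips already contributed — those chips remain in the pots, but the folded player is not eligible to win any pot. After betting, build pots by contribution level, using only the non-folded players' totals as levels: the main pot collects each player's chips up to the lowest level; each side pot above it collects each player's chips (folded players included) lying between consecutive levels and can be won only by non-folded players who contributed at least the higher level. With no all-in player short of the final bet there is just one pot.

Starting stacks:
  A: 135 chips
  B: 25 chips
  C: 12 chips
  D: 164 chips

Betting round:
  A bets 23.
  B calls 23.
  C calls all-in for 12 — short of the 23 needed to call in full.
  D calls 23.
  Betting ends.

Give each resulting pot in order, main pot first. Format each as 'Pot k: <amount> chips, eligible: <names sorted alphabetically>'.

Pot 1: 48 chips, eligible: A, B, C, D
Pot 2: 33 chips, eligible: A, B, D

Derivation:
Contributions: A=23, B=23, C=12, D=23
Pot levels (distinct totals of non-folded players): 12, 23
Layer 1-12: 12 each from A, B, C, D = 12*4 = 48 chips; eligible A, B, C, D
Layer 13-23: 11 each from A, B, D = 11*3 = 33 chips; eligible A, B, D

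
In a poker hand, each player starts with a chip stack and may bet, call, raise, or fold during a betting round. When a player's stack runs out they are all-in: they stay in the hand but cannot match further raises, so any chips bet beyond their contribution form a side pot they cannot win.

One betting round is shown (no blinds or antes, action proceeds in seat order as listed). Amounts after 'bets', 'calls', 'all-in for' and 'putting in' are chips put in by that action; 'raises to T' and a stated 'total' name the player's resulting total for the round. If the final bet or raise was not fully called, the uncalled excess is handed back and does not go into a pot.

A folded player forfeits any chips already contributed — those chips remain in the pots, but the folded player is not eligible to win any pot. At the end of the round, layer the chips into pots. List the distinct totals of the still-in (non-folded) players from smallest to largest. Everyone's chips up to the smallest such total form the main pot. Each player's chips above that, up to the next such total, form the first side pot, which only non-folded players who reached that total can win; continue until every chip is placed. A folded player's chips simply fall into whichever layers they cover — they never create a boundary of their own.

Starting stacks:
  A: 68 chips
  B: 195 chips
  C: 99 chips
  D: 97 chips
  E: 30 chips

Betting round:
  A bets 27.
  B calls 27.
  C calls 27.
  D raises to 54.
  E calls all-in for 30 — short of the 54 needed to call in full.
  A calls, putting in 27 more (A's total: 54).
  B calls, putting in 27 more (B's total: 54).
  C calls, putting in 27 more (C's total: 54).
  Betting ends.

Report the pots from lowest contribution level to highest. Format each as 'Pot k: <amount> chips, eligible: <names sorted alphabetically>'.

Contributions: A=54, B=54, C=54, D=54, E=30
Pot levels (distinct totals of non-folded players): 30, 54
Layer 1-30: 30 each from A, B, C, D, E = 30*5 = 150 chips; eligible A, B, C, D, E
Layer 31-54: 24 each from A, B, C, D = 24*4 = 96 chips; eligible A, B, C, D

Pot 1: 150 chips, eligible: A, B, C, D, E
Pot 2: 96 chips, eligible: A, B, C, D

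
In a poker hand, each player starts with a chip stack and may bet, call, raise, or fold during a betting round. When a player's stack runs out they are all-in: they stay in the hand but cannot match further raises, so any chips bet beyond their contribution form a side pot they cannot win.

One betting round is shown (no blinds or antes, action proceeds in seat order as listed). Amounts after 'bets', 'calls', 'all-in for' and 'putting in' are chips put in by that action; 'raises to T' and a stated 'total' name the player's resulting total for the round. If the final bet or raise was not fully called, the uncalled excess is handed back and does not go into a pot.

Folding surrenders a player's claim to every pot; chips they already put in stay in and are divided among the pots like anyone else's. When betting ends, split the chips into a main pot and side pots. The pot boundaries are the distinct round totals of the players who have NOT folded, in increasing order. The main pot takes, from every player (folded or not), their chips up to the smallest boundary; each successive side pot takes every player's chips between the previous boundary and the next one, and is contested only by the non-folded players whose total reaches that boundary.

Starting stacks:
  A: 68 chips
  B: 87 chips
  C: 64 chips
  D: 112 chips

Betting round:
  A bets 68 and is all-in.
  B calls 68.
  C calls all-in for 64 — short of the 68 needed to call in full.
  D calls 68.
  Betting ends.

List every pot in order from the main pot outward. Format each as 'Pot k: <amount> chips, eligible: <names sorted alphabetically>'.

Pot 1: 256 chips, eligible: A, B, C, D
Pot 2: 12 chips, eligible: A, B, D

Derivation:
Contributions: A=68, B=68, C=64, D=68
Pot levels (distinct totals of non-folded players): 64, 68
Layer 1-64: 64 each from A, B, C, D = 64*4 = 256 chips; eligible A, B, C, D
Layer 65-68: 4 each from A, B, D = 4*3 = 12 chips; eligible A, B, D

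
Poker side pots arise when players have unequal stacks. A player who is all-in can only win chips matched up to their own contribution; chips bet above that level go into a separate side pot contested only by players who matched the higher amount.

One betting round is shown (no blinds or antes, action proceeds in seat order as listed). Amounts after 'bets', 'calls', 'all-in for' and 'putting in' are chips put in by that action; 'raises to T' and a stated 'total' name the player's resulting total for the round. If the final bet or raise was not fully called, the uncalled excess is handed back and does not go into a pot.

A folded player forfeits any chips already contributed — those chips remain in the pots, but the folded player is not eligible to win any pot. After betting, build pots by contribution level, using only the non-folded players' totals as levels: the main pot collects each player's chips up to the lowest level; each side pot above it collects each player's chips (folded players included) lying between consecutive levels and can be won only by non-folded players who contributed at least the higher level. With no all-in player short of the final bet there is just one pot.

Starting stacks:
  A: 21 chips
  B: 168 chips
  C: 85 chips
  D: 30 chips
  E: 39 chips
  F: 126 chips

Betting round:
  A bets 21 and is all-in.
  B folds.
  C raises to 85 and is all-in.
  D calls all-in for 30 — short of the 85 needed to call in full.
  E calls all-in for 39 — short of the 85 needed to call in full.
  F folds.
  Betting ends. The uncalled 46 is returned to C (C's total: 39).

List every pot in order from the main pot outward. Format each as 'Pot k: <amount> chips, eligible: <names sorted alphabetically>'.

Pot 1: 84 chips, eligible: A, C, D, E
Pot 2: 27 chips, eligible: C, D, E
Pot 3: 18 chips, eligible: C, E

Derivation:
Contributions (after 46 returned to C): A=21, C=39, D=30, E=39
Folded: B, F
Pot levels (distinct totals of non-folded players): 21, 30, 39
Layer 1-21: 21 each from A, C, D, E = 21*4 = 84 chips; eligible A, C, D, E
Layer 22-30: 9 each from C, D, E = 9*3 = 27 chips; eligible C, D, E
Layer 31-39: 9 each from C, E = 9*2 = 18 chips; eligible C, E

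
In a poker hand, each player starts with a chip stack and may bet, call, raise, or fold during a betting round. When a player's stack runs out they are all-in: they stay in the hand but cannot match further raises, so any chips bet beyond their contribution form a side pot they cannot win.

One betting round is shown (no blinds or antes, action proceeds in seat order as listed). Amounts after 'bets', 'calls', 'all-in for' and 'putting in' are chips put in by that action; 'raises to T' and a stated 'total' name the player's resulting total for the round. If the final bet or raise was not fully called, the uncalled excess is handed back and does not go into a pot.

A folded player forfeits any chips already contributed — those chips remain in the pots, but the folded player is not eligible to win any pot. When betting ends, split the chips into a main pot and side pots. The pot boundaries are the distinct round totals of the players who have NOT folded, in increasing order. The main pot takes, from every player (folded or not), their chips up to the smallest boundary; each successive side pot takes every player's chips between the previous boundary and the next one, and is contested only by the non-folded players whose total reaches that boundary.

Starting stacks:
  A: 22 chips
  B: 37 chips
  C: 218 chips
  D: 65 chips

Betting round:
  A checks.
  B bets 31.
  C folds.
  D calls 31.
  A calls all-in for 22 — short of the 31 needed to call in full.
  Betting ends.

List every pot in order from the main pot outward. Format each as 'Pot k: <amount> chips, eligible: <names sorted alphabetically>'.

Pot 1: 66 chips, eligible: A, B, D
Pot 2: 18 chips, eligible: B, D

Derivation:
Contributions: A=22, B=31, D=31
Folded: C
Pot levels (distinct totals of non-folded players): 22, 31
Layer 1-22: 22 each from A, B, D = 22*3 = 66 chips; eligible A, B, D
Layer 23-31: 9 each from B, D = 9*2 = 18 chips; eligible B, D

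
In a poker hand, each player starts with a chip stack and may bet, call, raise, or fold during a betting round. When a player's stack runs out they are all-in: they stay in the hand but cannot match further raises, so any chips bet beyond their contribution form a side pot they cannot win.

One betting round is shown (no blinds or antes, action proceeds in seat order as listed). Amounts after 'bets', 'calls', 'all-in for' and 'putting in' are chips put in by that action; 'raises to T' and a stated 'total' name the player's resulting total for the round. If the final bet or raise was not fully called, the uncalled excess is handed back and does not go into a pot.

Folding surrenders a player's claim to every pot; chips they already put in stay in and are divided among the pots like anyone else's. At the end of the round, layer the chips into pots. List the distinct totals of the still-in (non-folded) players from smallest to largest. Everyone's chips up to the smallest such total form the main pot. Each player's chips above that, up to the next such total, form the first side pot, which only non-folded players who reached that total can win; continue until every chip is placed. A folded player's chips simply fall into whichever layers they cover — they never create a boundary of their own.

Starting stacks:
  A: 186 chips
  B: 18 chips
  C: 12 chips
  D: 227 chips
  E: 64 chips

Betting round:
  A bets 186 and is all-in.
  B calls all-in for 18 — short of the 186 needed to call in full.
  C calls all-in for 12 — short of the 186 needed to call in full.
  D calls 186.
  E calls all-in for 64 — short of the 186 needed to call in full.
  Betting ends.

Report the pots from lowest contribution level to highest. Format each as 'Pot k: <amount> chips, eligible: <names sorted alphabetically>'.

Pot 1: 60 chips, eligible: A, B, C, D, E
Pot 2: 24 chips, eligible: A, B, D, E
Pot 3: 138 chips, eligible: A, D, E
Pot 4: 244 chips, eligible: A, D

Derivation:
Contributions: A=186, B=18, C=12, D=186, E=64
Pot levels (distinct totals of non-folded players): 12, 18, 64, 186
Layer 1-12: 12 each from A, B, C, D, E = 12*5 = 60 chips; eligible A, B, C, D, E
Layer 13-18: 6 each from A, B, D, E = 6*4 = 24 chips; eligible A, B, D, E
Layer 19-64: 46 each from A, D, E = 46*3 = 138 chips; eligible A, D, E
Layer 65-186: 122 each from A, D = 122*2 = 244 chips; eligible A, D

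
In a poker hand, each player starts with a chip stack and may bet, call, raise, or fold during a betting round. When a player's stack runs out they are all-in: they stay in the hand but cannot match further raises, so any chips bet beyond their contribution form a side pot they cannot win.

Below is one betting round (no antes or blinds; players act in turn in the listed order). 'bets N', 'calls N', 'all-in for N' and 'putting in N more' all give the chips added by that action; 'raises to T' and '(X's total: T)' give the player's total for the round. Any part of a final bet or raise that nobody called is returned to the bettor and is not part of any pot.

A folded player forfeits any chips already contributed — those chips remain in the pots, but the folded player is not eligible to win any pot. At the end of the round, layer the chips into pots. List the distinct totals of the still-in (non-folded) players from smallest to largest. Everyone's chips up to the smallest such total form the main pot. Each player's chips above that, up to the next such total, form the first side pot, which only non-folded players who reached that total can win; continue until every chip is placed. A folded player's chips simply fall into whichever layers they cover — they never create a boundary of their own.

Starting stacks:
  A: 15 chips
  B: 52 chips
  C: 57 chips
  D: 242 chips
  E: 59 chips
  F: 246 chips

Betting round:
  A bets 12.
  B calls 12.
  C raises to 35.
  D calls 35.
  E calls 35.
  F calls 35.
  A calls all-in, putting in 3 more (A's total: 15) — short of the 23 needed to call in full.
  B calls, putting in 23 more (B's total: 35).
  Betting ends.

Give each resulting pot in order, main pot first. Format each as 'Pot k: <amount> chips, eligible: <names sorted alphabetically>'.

Contributions: A=15, B=35, C=35, D=35, E=35, F=35
Pot levels (distinct totals of non-folded players): 15, 35
Layer 1-15: 15 each from A, B, C, D, E, F = 15*6 = 90 chips; eligible A, B, C, D, E, F
Layer 16-35: 20 each from B, C, D, E, F = 20*5 = 100 chips; eligible B, C, D, E, F

Pot 1: 90 chips, eligible: A, B, C, D, E, F
Pot 2: 100 chips, eligible: B, C, D, E, F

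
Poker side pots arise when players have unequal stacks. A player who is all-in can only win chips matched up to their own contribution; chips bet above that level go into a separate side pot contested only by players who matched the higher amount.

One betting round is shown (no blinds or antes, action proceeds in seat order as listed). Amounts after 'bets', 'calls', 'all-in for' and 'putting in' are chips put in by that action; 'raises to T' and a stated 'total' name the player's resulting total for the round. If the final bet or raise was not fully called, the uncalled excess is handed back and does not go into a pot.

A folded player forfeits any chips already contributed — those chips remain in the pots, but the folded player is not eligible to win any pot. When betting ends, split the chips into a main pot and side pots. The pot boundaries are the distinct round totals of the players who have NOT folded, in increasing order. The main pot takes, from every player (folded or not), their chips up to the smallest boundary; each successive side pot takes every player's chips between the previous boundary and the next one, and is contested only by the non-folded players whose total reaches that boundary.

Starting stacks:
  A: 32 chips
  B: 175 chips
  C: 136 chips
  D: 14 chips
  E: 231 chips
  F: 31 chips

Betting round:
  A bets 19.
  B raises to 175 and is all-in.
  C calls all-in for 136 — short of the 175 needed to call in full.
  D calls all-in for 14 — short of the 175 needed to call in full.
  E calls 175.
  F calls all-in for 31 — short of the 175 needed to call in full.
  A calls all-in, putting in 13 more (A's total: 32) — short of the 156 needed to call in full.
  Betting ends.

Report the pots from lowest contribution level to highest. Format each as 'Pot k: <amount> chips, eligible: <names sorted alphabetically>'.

Contributions: A=32, B=175, C=136, D=14, E=175, F=31
Pot levels (distinct totals of non-folded players): 14, 31, 32, 136, 175
Layer 1-14: 14 each from A, B, C, D, E, F = 14*6 = 84 chips; eligible A, B, C, D, E, F
Layer 15-31: 17 each from A, B, C, E, F = 17*5 = 85 chips; eligible A, B, C, E, F
Layer 32-32: 1 each from A, B, C, E = 1*4 = 4 chips; eligible A, B, C, E
Layer 33-136: 104 each from B, C, E = 104*3 = 312 chips; eligible B, C, E
Layer 137-175: 39 each from B, E = 39*2 = 78 chips; eligible B, E

Pot 1: 84 chips, eligible: A, B, C, D, E, F
Pot 2: 85 chips, eligible: A, B, C, E, F
Pot 3: 4 chips, eligible: A, B, C, E
Pot 4: 312 chips, eligible: B, C, E
Pot 5: 78 chips, eligible: B, E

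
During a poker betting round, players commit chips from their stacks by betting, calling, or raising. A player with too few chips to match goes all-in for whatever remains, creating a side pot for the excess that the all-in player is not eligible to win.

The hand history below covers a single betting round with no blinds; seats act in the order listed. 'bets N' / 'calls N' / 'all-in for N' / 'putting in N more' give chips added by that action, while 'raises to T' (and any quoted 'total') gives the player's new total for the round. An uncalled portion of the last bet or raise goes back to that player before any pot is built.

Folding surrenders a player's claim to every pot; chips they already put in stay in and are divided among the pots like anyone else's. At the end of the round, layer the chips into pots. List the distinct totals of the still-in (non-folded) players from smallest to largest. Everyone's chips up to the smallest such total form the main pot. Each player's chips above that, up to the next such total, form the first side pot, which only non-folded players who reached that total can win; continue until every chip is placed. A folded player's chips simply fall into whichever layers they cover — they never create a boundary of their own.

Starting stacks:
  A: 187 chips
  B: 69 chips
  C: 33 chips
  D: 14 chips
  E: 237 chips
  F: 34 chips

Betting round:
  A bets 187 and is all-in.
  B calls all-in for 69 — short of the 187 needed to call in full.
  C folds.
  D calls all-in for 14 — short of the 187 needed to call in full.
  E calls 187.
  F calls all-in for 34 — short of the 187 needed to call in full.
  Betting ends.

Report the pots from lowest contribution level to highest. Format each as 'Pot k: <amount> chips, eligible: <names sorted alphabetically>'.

Pot 1: 70 chips, eligible: A, B, D, E, F
Pot 2: 80 chips, eligible: A, B, E, F
Pot 3: 105 chips, eligible: A, B, E
Pot 4: 236 chips, eligible: A, E

Derivation:
Contributions: A=187, B=69, D=14, E=187, F=34
Folded: C
Pot levels (distinct totals of non-folded players): 14, 34, 69, 187
Layer 1-14: 14 each from A, B, D, E, F = 14*5 = 70 chips; eligible A, B, D, E, F
Layer 15-34: 20 each from A, B, E, F = 20*4 = 80 chips; eligible A, B, E, F
Layer 35-69: 35 each from A, B, E = 35*3 = 105 chips; eligible A, B, E
Layer 70-187: 118 each from A, E = 118*2 = 236 chips; eligible A, E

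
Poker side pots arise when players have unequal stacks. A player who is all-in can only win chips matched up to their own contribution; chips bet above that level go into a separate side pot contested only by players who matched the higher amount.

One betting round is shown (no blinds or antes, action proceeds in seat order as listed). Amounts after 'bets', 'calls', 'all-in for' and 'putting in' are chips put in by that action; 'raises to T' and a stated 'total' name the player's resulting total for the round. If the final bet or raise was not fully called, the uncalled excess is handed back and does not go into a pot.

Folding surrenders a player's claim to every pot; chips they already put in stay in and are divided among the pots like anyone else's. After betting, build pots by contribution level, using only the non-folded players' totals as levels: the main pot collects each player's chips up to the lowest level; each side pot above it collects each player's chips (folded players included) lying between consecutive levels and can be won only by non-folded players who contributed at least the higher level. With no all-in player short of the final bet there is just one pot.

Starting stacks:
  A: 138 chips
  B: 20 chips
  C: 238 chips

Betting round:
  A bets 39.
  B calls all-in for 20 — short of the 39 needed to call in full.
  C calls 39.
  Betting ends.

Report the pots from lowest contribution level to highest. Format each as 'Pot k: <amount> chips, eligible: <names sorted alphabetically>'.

Pot 1: 60 chips, eligible: A, B, C
Pot 2: 38 chips, eligible: A, C

Derivation:
Contributions: A=39, B=20, C=39
Pot levels (distinct totals of non-folded players): 20, 39
Layer 1-20: 20 each from A, B, C = 20*3 = 60 chips; eligible A, B, C
Layer 21-39: 19 each from A, C = 19*2 = 38 chips; eligible A, C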